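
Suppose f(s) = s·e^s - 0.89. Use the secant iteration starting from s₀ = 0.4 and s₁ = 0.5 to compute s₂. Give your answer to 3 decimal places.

f(0.4) = -0.29327, f(0.5) = -0.06564
s₂ = 0.50000 − (-0.06564)·(0.50000 − 0.40000) / (-0.06564 − (-0.29327)) = 0.50000 − (-0.00656)/(0.22763) = 0.52884

0.529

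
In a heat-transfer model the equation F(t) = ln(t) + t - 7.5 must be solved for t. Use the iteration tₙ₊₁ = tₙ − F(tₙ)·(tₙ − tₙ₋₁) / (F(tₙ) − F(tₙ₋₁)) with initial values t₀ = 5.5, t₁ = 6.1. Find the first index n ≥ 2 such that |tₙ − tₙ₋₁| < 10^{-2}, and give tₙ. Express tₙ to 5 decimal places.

F(5.5) = -0.2952519, F(6.1) = 0.4082888
t₂ = 6.1000000 − 0.4082888·(0.6000000)/(0.7035407) = 5.7517994;  |Δ| = 0.3482006
F(5.7517994) = 0.0013122
t₃ = 5.7517994 − 0.0013122·(-0.3482006)/(-0.4069766) = 5.7506768;  |Δ| = 0.0011227
|t₃ − t₂| = 0.0011227 < 10^{-2}

n = 3, tₙ = 5.75068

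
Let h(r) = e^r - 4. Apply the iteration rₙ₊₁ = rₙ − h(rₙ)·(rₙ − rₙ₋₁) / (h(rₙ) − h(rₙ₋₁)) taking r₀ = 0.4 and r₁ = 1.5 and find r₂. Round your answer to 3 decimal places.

h(0.4) = -2.50818, h(1.5) = 0.48169
r₂ = 1.50000 − 0.48169·(1.50000 − 0.40000) / (0.48169 − (-2.50818)) = 1.50000 − (0.52986)/(2.98986) = 1.32278

1.323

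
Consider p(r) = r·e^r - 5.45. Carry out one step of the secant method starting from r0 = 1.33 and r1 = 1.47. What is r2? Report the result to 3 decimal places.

1.373

p(1.33) = -0.42121, p(1.47) = 0.94338
r2 = 1.47000 − 0.94338·(1.47000 − 1.33000) / (0.94338 − (-0.42121)) = 1.47000 − (0.13207)/(1.36459) = 1.37321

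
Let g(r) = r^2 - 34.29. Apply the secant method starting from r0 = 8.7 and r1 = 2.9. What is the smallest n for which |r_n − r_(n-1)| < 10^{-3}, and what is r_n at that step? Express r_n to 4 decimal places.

n = 6, r_n = 5.8558

g(8.7) = 41.400000, g(2.9) = -25.880000
r2 = 2.900000 − (-25.880000)·(-5.800000)/(-67.280000) = 5.131034;  |Δ| = 2.231034
g(5.131034) = -7.962485
r3 = 5.131034 − (-7.962485)·(2.231034)/(17.917515) = 6.122499;  |Δ| = 0.991464
g(6.122499) = 3.194993
r4 = 6.122499 − 3.194993·(0.991464)/(11.157478) = 5.838589;  |Δ| = 0.283910
g(5.838589) = -0.200882
r5 = 5.838589 − (-0.200882)·(-0.283910)/(-3.395875) = 5.855383;  |Δ| = 0.016795
g(5.855383) = -0.004486
r6 = 5.855383 − (-0.004486)·(0.016795)/(0.196396) = 5.855767;  |Δ| = 0.000384
|r6 − r5| = 0.000384 < 10^{-3}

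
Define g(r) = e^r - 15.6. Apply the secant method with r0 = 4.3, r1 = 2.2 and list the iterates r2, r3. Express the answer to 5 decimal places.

2.41349, 2.85353

g(4.3) = 58.0997937, g(2.2) = -6.5749865
r2 = 2.2000000 − (-6.5749865)·(2.2000000 − 4.3000000) / (-6.5749865 − 58.0997937) = 2.2000000 − (13.8074717)/(-64.6747802) = 2.4134908
g(2.4134908) = -4.4271043
r3 = 2.4134908 − (-4.4271043)·(2.4134908 − 2.2000000) / (-4.4271043 − (-6.5749865)) = 2.4134908 − (-0.9451461)/(2.1478822) = 2.8535271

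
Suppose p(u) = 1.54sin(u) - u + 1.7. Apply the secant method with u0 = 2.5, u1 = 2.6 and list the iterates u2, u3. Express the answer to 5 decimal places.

p(2.5) = 0.1216471, p(2.6) = -0.1061279
u2 = 2.6000000 − (-0.1061279)·(2.6000000 − 2.5000000) / (-0.1061279 − 0.1216471) = 2.6000000 − (-0.0106128)/(-0.2277750) = 2.5534067
p(2.5534067) = 0.0010665
u3 = 2.5534067 − 0.0010665·(2.5534067 − 2.6000000) / (0.0010665 − (-0.1061279)) = 2.5534067 − (-0.0000497)/(0.1071944) = 2.5538703

2.55341, 2.55387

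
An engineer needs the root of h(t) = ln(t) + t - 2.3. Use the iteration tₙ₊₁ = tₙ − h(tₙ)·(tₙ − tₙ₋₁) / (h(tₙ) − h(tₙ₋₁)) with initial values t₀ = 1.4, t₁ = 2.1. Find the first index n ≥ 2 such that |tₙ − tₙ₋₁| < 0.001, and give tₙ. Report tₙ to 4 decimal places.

h(1.4) = -0.563528, h(2.1) = 0.541937
t₂ = 2.100000 − 0.541937·(0.700000)/(1.105465) = 1.756836;  |Δ| = 0.343164
h(1.756836) = 0.020350
t₃ = 1.756836 − 0.020350·(-0.343164)/(-0.521587) = 1.743447;  |Δ| = 0.013389
h(1.743447) = -0.000689
t₄ = 1.743447 − (-0.000689)·(-0.013389)/(-0.021039) = 1.743885;  |Δ| = 0.000438
|t₄ − t₃| = 0.000438 < 0.001

n = 4, tₙ = 1.7439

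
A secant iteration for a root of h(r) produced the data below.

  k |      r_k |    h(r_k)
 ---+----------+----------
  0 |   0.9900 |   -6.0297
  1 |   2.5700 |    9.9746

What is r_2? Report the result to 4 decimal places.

r_2 = 2.5700 − 9.9746·(2.5700 − 0.9900) / (9.9746 − (-6.0297))
   = 2.5700 − (15.759868)/(16.004300) = 1.585273

1.5853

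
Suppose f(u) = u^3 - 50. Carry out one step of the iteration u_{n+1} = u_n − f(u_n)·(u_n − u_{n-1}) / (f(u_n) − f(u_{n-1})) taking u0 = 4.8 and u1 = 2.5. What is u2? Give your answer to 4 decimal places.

3.3325

f(4.8) = 60.592000, f(2.5) = -34.375000
u2 = 2.500000 − (-34.375000)·(2.500000 − 4.800000) / (-34.375000 − 60.592000) = 2.500000 − (79.062500)/(-94.967000) = 3.332526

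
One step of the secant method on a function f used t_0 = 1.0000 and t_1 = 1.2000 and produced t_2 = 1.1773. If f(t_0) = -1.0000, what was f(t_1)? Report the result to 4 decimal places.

The secant line through (1.0000, -1.0000) and (1.2000, f(t_1)) crosses zero at t_2 = 1.1773.
So (1.0000, -1.0000), (1.2000, f(t_1)), (1.1773, 0) are collinear:
f(t_1) = -1.0000 · (1.2000 − 1.1773) / (1.0000 − 1.1773) = -1.0000 · (0.022700)/(-0.177300) = 0.128032

0.1280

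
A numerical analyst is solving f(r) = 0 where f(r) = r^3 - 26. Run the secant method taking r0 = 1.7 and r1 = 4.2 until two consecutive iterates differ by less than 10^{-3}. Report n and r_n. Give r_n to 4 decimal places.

f(1.7) = -21.087000, f(4.2) = 48.088000
r2 = 4.200000 − 48.088000·(2.500000)/(69.175000) = 2.462089;  |Δ| = 1.737911
f(2.462089) = -11.075108
r3 = 2.462089 − (-11.075108)·(-1.737911)/(-59.163108) = 2.787419;  |Δ| = 0.325330
f(2.787419) = -4.342572
r4 = 2.787419 − (-4.342572)·(0.325330)/(6.732536) = 2.997261;  |Δ| = 0.209842
f(2.997261) = 0.926127
r5 = 2.997261 − 0.926127·(0.209842)/(5.268699) = 2.960376;  |Δ| = 0.036886
f(2.960376) = -0.055790
r6 = 2.960376 − (-0.055790)·(-0.036886)/(-0.981918) = 2.962471;  |Δ| = 0.002096
f(2.962471) = -0.000650
r7 = 2.962471 − (-0.000650)·(0.002096)/(0.055140) = 2.962496;  |Δ| = 0.000025
|r7 − r6| = 0.000025 < 10^{-3}

n = 7, r_n = 2.9625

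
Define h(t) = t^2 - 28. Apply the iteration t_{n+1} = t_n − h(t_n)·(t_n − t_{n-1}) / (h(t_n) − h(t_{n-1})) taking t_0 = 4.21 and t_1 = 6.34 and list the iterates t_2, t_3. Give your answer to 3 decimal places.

h(4.21) = -10.27590, h(6.34) = 12.19560
t_2 = 6.34000 − 12.19560·(6.34000 − 4.21000) / (12.19560 − (-10.27590)) = 6.34000 − (25.97663)/(22.47150) = 5.18402
h(5.18402) = -1.12595
t_3 = 5.18402 − (-1.12595)·(5.18402 − 6.34000) / (-1.12595 − 12.19560) = 5.18402 − (1.30157)/(-13.32155) = 5.28172

5.184, 5.282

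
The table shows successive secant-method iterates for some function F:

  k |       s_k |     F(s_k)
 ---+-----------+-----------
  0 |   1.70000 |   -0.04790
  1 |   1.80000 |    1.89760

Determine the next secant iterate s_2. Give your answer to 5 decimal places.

1.70246

s_2 = 1.80000 − 1.89760·(1.80000 − 1.70000) / (1.89760 − (-0.04790))
   = 1.80000 − (0.1897600)/(1.9455000) = 1.7024621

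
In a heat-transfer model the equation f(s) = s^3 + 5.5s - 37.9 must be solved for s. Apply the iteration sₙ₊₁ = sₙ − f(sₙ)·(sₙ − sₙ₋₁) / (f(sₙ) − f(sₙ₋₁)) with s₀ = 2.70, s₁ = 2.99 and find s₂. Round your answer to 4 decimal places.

2.8130

f(2.70) = -3.367000, f(2.99) = 5.275899
s₂ = 2.990000 − 5.275899·(2.990000 − 2.700000) / (5.275899 − (-3.367000)) = 2.990000 − (1.530011)/(8.642899) = 2.812975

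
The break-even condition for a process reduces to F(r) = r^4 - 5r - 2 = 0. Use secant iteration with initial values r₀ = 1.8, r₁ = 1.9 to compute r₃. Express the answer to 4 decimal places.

F(1.8) = -0.502400, F(1.9) = 1.532100
r₂ = 1.900000 − 1.532100·(1.900000 − 1.800000) / (1.532100 − (-0.502400)) = 1.900000 − (0.153210)/(2.034500) = 1.824694
F(1.824694) = -0.037845
r₃ = 1.824694 − (-0.037845)·(1.824694 − 1.900000) / (-0.037845 − 1.532100) = 1.824694 − (0.002850)/(-1.569945) = 1.826509

1.8265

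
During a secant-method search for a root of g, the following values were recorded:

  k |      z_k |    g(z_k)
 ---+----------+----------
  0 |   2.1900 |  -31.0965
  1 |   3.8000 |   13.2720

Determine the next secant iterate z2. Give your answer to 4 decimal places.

3.3184

z2 = 3.8000 − 13.2720·(3.8000 − 2.1900) / (13.2720 − (-31.0965))
   = 3.8000 − (21.367920)/(44.368500) = 3.318399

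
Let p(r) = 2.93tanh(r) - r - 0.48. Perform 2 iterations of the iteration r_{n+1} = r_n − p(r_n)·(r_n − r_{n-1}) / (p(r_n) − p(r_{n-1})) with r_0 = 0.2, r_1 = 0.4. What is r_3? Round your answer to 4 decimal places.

p(0.2) = -0.101690, p(0.4) = 0.233250
r_2 = 0.400000 − 0.233250·(0.400000 − 0.200000) / (0.233250 − (-0.101690)) = 0.400000 − (0.046650)/(0.334941) = 0.260721
p(0.260721) = 0.006341
r_3 = 0.260721 − 0.006341·(0.260721 − 0.400000) / (0.006341 − 0.233250) = 0.260721 − (-0.000883)/(-0.226909) = 0.256829

0.2568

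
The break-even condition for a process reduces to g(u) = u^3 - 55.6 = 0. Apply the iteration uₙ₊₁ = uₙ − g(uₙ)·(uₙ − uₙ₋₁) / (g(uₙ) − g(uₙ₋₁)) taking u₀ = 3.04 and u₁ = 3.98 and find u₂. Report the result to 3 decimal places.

g(3.04) = -27.50554, g(3.98) = 7.44479
u₂ = 3.98000 − 7.44479·(3.98000 − 3.04000) / (7.44479 − (-27.50554)) = 3.98000 − (6.99810)/(34.95033) = 3.77977

3.780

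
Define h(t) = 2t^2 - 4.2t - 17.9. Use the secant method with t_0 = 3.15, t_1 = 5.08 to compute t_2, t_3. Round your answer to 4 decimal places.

4.0705, 4.2023

h(3.15) = -11.285000, h(5.08) = 12.376800
t_2 = 5.080000 − 12.376800·(5.080000 − 3.150000) / (12.376800 − (-11.285000)) = 5.080000 − (23.887224)/(23.661800) = 4.070473
h(4.070473) = -1.858485
t_3 = 4.070473 − (-1.858485)·(4.070473 − 5.080000) / (-1.858485 − 12.376800) = 4.070473 − (1.876190)/(-14.235285) = 4.202272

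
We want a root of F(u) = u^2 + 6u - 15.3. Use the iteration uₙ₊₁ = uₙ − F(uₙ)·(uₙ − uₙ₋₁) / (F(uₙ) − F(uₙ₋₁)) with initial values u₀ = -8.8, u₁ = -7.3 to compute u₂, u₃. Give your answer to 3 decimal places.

-7.875, -7.933

F(-8.8) = 9.34000, F(-7.3) = -5.81000
u₂ = -7.30000 − (-5.81000)·(-7.30000 − (-8.80000)) / (-5.81000 − 9.34000) = -7.30000 − (-8.71500)/(-15.15000) = -7.87525
F(-7.87525) = -0.53196
u₃ = -7.87525 − (-0.53196)·(-7.87525 − (-7.30000)) / (-0.53196 − (-5.81000)) = -7.87525 − (0.30601)/(5.27804) = -7.93323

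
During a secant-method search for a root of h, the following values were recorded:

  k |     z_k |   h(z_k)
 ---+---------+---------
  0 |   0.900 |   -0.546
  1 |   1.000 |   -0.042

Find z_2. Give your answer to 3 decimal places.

z_2 = 1.000 − (-0.042)·(1.000 − 0.900) / (-0.042 − (-0.546))
   = 1.000 − (-0.00420)/(0.50400) = 1.00833

1.008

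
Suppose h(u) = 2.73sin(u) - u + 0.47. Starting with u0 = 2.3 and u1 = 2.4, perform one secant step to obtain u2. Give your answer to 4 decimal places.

2.3705

h(2.3) = 0.205775, h(2.4) = -0.085986
u2 = 2.400000 − (-0.085986)·(2.400000 − 2.300000) / (-0.085986 − 0.205775) = 2.400000 − (-0.008599)/(-0.291761) = 2.370529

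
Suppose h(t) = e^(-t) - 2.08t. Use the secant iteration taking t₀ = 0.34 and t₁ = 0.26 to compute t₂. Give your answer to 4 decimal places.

h(0.34) = 0.004570, h(0.26) = 0.230252
t₂ = 0.260000 − 0.230252·(0.260000 − 0.340000) / (0.230252 − 0.004570) = 0.260000 − (-0.018420)/(0.225681) = 0.341620

0.3416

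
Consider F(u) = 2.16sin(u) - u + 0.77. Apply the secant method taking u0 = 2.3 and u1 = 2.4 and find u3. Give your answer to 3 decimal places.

F(2.3) = 0.08072, F(2.4) = -0.17100
u2 = 2.40000 − (-0.17100)·(2.40000 − 2.30000) / (-0.17100 − 0.08072) = 2.40000 − (-0.01710)/(-0.25172) = 2.33207
F(2.33207) = 0.00168
u3 = 2.33207 − 0.00168·(2.33207 − 2.40000) / (0.00168 − (-0.17100)) = 2.33207 − (-0.00011)/(0.17268) = 2.33273

2.333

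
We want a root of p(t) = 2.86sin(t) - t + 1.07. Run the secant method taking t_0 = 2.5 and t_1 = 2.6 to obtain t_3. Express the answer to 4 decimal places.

p(2.5) = 0.281630, p(2.6) = -0.055666
t_2 = 2.600000 − (-0.055666)·(2.600000 − 2.500000) / (-0.055666 − 0.281630) = 2.600000 − (-0.005567)/(-0.337296) = 2.583496
p(2.583496) = 0.001080
t_3 = 2.583496 − 0.001080·(2.583496 − 2.600000) / (0.001080 − (-0.055666)) = 2.583496 − (-0.000018)/(0.056746) = 2.583811

2.5838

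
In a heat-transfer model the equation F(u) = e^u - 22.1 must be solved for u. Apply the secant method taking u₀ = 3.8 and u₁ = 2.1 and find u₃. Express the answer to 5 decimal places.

3.31251

F(3.8) = 22.6011845, F(2.1) = -13.9338301
u₂ = 2.1000000 − (-13.9338301)·(2.1000000 − 3.8000000) / (-13.9338301 − 22.6011845) = 2.1000000 − (23.6875111)/(-36.5350146) = 2.7483509
F(2.7483509) = -6.4831425
u₃ = 2.7483509 − (-6.4831425)·(2.7483509 − 2.1000000) / (-6.4831425 − (-13.9338301)) = 2.7483509 − (-4.2033515)/(7.4506876) = 3.3125071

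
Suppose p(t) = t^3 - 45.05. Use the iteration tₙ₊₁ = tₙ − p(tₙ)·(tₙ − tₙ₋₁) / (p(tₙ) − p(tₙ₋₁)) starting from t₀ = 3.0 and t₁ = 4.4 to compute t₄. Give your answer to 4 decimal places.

3.5591

p(3.0) = -18.050000, p(4.4) = 40.134000
t₂ = 4.400000 − 40.134000·(4.400000 − 3.000000) / (40.134000 − (-18.050000)) = 4.400000 − (56.187600)/(58.184000) = 3.434312
p(3.434312) = -4.544017
t₃ = 3.434312 − (-4.544017)·(3.434312 − 4.400000) / (-4.544017 − 40.134000) = 3.434312 − (4.388103)/(-44.678017) = 3.532528
p(3.532528) = -0.968452
t₄ = 3.532528 − (-0.968452)·(3.532528 − 3.434312) / (-0.968452 − (-4.544017)) = 3.532528 − (-0.095118)/(3.575564) = 3.559130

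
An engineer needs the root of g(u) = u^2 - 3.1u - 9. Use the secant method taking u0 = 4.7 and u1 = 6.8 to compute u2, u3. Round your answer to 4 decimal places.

4.8762, 4.9157

g(4.7) = -1.480000, g(6.8) = 16.160000
u2 = 6.800000 − 16.160000·(6.800000 − 4.700000) / (16.160000 − (-1.480000)) = 6.800000 − (33.936000)/(17.640000) = 4.876190
g(4.876190) = -0.338957
u3 = 4.876190 − (-0.338957)·(4.876190 − 6.800000) / (-0.338957 − 16.160000) = 4.876190 − (0.652089)/(-16.498957) = 4.915713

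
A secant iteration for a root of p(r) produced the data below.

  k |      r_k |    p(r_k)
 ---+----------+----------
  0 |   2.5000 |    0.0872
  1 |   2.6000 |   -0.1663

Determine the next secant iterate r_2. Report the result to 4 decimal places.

r_2 = 2.6000 − (-0.1663)·(2.6000 − 2.5000) / (-0.1663 − 0.0872)
   = 2.6000 − (-0.016630)/(-0.253500) = 2.534398

2.5344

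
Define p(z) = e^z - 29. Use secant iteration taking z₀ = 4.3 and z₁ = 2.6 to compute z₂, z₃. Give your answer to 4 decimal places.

p(4.3) = 44.699794, p(2.6) = -15.536262
z₂ = 2.600000 − (-15.536262)·(2.600000 − 4.300000) / (-15.536262 − 44.699794) = 2.600000 − (26.411645)/(-60.236056) = 3.038469
p(3.038469) = -8.126737
z₃ = 3.038469 − (-8.126737)·(3.038469 − 2.600000) / (-8.126737 − (-15.536262)) = 3.038469 − (-3.563323)/(7.409525) = 3.519380

3.0385, 3.5194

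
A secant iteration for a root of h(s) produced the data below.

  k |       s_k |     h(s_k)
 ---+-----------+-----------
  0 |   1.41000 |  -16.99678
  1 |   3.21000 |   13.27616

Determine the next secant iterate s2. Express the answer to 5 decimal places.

s2 = 3.21000 − 13.27616·(3.21000 − 1.41000) / (13.27616 − (-16.99678))
   = 3.21000 − (23.8970880)/(30.2729400) = 2.4206122

2.42061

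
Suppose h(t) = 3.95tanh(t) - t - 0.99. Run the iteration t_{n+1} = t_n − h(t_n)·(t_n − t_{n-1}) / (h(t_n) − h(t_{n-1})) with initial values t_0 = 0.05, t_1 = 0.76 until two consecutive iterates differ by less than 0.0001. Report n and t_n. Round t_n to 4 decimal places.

n = 6, t_n = 0.3545

h(0.05) = -0.842664, h(0.76) = 0.782254
t_2 = 0.760000 − 0.782254·(0.710000)/(1.624918) = 0.418198;  |Δ| = 0.341802
h(0.418198) = 0.153677
t_3 = 0.418198 − 0.153677·(-0.341802)/(-0.628577) = 0.334633;  |Δ| = 0.083565
h(0.334633) = -0.050056
t_4 = 0.334633 − (-0.050056)·(-0.083565)/(-0.203732) = 0.355165;  |Δ| = 0.020531
h(0.355165) = 0.001579
t_5 = 0.355165 − 0.001579·(0.020531)/(0.051635) = 0.354537;  |Δ| = 0.000628
h(0.354537) = 0.000015
t_6 = 0.354537 − 0.000015·(-0.000628)/(-0.001565) = 0.354531;  |Δ| = 0.000006
|t_6 − t_5| = 0.000006 < 0.0001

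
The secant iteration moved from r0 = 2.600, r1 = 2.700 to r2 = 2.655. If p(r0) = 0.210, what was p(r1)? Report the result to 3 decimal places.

The secant line through (2.600, 0.210) and (2.700, p(r1)) crosses zero at r2 = 2.655.
So (2.600, 0.210), (2.700, p(r1)), (2.655, 0) are collinear:
p(r1) = 0.210 · (2.700 − 2.655) / (2.600 − 2.655) = 0.210 · (0.04500)/(-0.05500) = -0.17182

-0.172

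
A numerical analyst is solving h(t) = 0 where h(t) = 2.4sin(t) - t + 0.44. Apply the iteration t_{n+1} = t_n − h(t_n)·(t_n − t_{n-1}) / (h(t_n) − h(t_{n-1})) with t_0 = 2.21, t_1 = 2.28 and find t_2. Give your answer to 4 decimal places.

h(2.21) = 0.156171, h(2.28) = -0.018686
t_2 = 2.280000 − (-0.018686)·(2.280000 − 2.210000) / (-0.018686 − 0.156171) = 2.280000 − (-0.001308)/(-0.174857) = 2.272519

2.2725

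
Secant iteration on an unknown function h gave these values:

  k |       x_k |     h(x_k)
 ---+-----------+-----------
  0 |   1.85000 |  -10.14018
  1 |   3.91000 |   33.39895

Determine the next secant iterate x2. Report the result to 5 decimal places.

2.32977

x2 = 3.91000 − 33.39895·(3.91000 − 1.85000) / (33.39895 − (-10.14018))
   = 3.91000 − (68.8018370)/(43.5391300) = 2.3297701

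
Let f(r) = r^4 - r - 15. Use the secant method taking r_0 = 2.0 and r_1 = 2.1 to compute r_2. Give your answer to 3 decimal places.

2.030

f(2.0) = -1.00000, f(2.1) = 2.34810
r_2 = 2.10000 − 2.34810·(2.10000 − 2.00000) / (2.34810 − (-1.00000)) = 2.10000 − (0.23481)/(3.34810) = 2.02987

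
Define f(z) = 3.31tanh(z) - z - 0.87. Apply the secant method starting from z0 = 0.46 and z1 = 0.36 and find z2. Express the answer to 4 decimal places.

0.4083

f(0.46) = 0.093579, f(0.36) = -0.087342
z2 = 0.360000 − (-0.087342)·(0.360000 − 0.460000) / (-0.087342 − 0.093579) = 0.360000 − (0.008734)/(-0.180920) = 0.408276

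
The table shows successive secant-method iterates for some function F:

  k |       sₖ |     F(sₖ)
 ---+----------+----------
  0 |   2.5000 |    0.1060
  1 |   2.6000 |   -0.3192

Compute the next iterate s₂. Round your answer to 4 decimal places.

2.5249

s₂ = 2.6000 − (-0.3192)·(2.6000 − 2.5000) / (-0.3192 − 0.1060)
   = 2.6000 − (-0.031920)/(-0.425200) = 2.524929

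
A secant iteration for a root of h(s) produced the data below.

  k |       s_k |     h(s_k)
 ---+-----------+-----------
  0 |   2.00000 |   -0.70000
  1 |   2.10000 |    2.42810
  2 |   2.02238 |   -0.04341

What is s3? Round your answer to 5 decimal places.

s3 = 2.02238 − (-0.04341)·(2.02238 − 2.10000) / (-0.04341 − 2.42810)
   = 2.02238 − (0.0033695)/(-2.4715100) = 2.0237433

2.02374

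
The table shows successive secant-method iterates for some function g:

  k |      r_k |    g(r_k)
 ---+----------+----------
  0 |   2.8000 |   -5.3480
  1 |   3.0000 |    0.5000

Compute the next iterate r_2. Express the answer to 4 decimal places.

r_2 = 3.0000 − 0.5000·(3.0000 − 2.8000) / (0.5000 − (-5.3480))
   = 3.0000 − (0.100000)/(5.848000) = 2.982900

2.9829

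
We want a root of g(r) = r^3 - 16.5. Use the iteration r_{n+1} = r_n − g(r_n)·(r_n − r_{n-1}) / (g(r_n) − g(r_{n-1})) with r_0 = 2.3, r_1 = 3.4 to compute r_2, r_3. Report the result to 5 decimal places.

2.47564, 2.52648

g(2.3) = -4.3330000, g(3.4) = 22.8040000
r_2 = 3.4000000 − 22.8040000·(3.4000000 − 2.3000000) / (22.8040000 − (-4.3330000)) = 3.4000000 − (25.0844000)/(27.1370000) = 2.4756384
g(2.4756384) = -1.3273428
r_3 = 2.4756384 − (-1.3273428)·(2.4756384 − 3.4000000) / (-1.3273428 − 22.8040000) = 2.4756384 − (1.2269447)/(-24.1313428) = 2.5264829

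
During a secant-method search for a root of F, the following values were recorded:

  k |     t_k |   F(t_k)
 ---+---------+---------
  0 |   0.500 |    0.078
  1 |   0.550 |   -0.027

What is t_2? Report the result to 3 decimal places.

0.537

t_2 = 0.550 − (-0.027)·(0.550 − 0.500) / (-0.027 − 0.078)
   = 0.550 − (-0.00135)/(-0.10500) = 0.53714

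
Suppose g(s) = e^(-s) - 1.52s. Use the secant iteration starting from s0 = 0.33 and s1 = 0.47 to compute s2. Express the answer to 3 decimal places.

0.429

g(0.33) = 0.21732, g(0.47) = -0.08940
s2 = 0.47000 − (-0.08940)·(0.47000 − 0.33000) / (-0.08940 − 0.21732) = 0.47000 − (-0.01252)/(-0.30672) = 0.42920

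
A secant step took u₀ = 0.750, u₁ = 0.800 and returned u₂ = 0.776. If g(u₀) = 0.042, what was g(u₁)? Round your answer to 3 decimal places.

-0.039

The secant line through (0.750, 0.042) and (0.800, g(u₁)) crosses zero at u₂ = 0.776.
So (0.750, 0.042), (0.800, g(u₁)), (0.776, 0) are collinear:
g(u₁) = 0.042 · (0.800 − 0.776) / (0.750 − 0.776) = 0.042 · (0.02400)/(-0.02600) = -0.03877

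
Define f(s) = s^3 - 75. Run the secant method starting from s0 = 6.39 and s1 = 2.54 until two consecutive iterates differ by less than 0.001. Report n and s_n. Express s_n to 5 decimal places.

n = 7, s_n = 4.21716

f(6.39) = 185.9171190, f(2.54) = -58.6129360
s2 = 2.5400000 − (-58.6129360)·(-3.8500000)/(-244.5300550) = 3.4628305;  |Δ| = 0.9228305
f(3.4628305) = -33.4765224
s3 = 3.4628305 − (-33.4765224)·(0.9228305)/(25.1364136) = 4.6918506;  |Δ| = 1.2290201
f(4.6918506) = 28.2838775
s4 = 4.6918506 − 28.2838775·(1.2290201)/(61.7603999) = 4.1290069;  |Δ| = 0.5628437
f(4.1290069) = -4.6058080
s5 = 4.1290069 − (-4.6058080)·(-0.5628437)/(-32.8896856) = 4.2078265;  |Δ| = 0.0788195
f(4.2078265) = -0.4970517
s6 = 4.2078265 − (-0.4970517)·(0.0788195)/(4.1087563) = 4.2173616;  |Δ| = 0.0095351
f(4.2173616) = 0.0105765
s7 = 4.2173616 − 0.0105765·(0.0095351)/(0.5076282) = 4.2171629;  |Δ| = 0.0001987
|s7 − s6| = 0.0001987 < 0.001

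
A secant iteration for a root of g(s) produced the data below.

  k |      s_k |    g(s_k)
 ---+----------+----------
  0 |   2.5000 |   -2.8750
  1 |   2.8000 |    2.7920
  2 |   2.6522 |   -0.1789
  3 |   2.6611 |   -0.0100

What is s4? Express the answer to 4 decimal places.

s4 = 2.6611 − (-0.0100)·(2.6611 − 2.6522) / (-0.0100 − (-0.1789))
   = 2.6611 − (-0.000089)/(0.168900) = 2.661627

2.6616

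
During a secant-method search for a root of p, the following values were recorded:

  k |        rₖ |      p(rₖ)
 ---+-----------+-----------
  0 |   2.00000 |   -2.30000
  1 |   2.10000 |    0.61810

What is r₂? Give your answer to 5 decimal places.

2.07882

r₂ = 2.10000 − 0.61810·(2.10000 − 2.00000) / (0.61810 − (-2.30000))
   = 2.10000 − (0.0618100)/(2.9181000) = 2.0788184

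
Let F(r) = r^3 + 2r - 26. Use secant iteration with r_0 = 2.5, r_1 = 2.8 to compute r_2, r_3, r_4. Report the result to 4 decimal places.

F(2.5) = -5.375000, F(2.8) = 1.552000
r_2 = 2.800000 − 1.552000·(2.800000 − 2.500000) / (1.552000 − (-5.375000)) = 2.800000 − (0.465600)/(6.927000) = 2.732785
F(2.732785) = -0.125686
r_3 = 2.732785 − (-0.125686)·(2.732785 − 2.800000) / (-0.125686 − 1.552000) = 2.732785 − (0.008448)/(-1.677686) = 2.737820
F(2.737820) = -0.002590
r_4 = 2.737820 − (-0.002590)·(2.737820 − 2.732785) / (-0.002590 − (-0.125686)) = 2.737820 − (-0.000013)/(0.123097) = 2.737926

2.7328, 2.7378, 2.7379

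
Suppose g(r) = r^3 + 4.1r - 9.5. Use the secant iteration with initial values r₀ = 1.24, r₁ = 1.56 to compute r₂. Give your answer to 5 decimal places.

g(1.24) = -2.5093760, g(1.56) = 0.6924160
r₂ = 1.5600000 − 0.6924160·(1.5600000 − 1.2400000) / (0.6924160 − (-2.5093760)) = 1.5600000 − (0.2215731)/(3.2017920) = 1.4907972

1.49080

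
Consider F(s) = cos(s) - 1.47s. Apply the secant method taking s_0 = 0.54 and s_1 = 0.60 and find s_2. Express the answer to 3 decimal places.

0.572

F(0.54) = 0.06391, F(0.60) = -0.05666
s_2 = 0.60000 − (-0.05666)·(0.60000 − 0.54000) / (-0.05666 − 0.06391) = 0.60000 − (-0.00340)/(-0.12057) = 0.57180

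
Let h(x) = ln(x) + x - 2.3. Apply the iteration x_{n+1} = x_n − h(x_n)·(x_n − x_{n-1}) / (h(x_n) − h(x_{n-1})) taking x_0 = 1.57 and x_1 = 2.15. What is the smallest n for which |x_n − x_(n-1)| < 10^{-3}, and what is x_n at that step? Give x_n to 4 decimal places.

n = 4, x_n = 1.7439

h(1.57) = -0.278924, h(2.15) = 0.615468
x_2 = 2.150000 − 0.615468·(0.580000)/(0.894392) = 1.750878;  |Δ| = 0.399122
h(1.750878) = 0.010996
x_3 = 1.750878 − 0.010996·(-0.399122)/(-0.604472) = 1.743618;  |Δ| = 0.007260
h(1.743618) = -0.000420
x_4 = 1.743618 − (-0.000420)·(-0.007260)/(-0.011416) = 1.743885;  |Δ| = 0.000267
|x_4 − x_3| = 0.000267 < 10^{-3}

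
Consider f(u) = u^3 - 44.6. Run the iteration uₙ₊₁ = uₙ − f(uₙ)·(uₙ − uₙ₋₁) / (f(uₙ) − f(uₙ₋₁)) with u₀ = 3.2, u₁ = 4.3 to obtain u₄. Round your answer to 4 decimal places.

f(3.2) = -11.832000, f(4.3) = 34.907000
u₂ = 4.300000 − 34.907000·(4.300000 − 3.200000) / (34.907000 − (-11.832000)) = 4.300000 − (38.397700)/(46.739000) = 3.478466
f(3.478466) = -2.511533
u₃ = 3.478466 − (-2.511533)·(3.478466 − 4.300000) / (-2.511533 − 34.907000) = 3.478466 − (2.063311)/(-37.418533) = 3.533607
f(3.533607) = -0.478048
u₄ = 3.533607 − (-0.478048)·(3.533607 − 3.478466) / (-0.478048 − (-2.511533)) = 3.533607 − (-0.026360)/(2.033485) = 3.546570

3.5466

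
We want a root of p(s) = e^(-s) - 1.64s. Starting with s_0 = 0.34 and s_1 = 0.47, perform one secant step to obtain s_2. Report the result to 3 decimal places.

p(0.34) = 0.15417, p(0.47) = -0.14580
s_2 = 0.47000 − (-0.14580)·(0.47000 − 0.34000) / (-0.14580 − 0.15417) = 0.47000 − (-0.01895)/(-0.29997) = 0.40681

0.407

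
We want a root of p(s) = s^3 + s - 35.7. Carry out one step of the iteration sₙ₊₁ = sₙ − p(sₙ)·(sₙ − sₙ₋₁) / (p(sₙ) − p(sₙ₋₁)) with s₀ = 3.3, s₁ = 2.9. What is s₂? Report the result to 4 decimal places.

p(3.3) = 3.537000, p(2.9) = -8.411000
s₂ = 2.900000 − (-8.411000)·(2.900000 − 3.300000) / (-8.411000 − 3.537000) = 2.900000 − (3.364400)/(-11.948000) = 3.181587

3.1816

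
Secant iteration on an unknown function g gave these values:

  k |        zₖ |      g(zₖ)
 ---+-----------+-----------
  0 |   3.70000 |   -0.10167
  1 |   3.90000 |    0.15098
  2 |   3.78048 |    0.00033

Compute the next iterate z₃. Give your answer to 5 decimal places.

z₃ = 3.78048 − 0.00033·(3.78048 − 3.90000) / (0.00033 − 0.15098)
   = 3.78048 − (-0.0000394)/(-0.1506500) = 3.7802182

3.78022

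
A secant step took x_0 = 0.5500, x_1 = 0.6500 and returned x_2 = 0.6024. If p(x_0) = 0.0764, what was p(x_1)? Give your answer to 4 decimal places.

The secant line through (0.5500, 0.0764) and (0.6500, p(x_1)) crosses zero at x_2 = 0.6024.
So (0.5500, 0.0764), (0.6500, p(x_1)), (0.6024, 0) are collinear:
p(x_1) = 0.0764 · (0.6500 − 0.6024) / (0.5500 − 0.6024) = 0.0764 · (0.047600)/(-0.052400) = -0.069402

-0.0694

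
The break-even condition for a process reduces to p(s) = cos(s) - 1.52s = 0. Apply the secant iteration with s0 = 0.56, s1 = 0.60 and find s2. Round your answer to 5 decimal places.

0.55809

p(0.56) = -0.0039449, p(0.60) = -0.0866644
s2 = 0.6000000 − (-0.0866644)·(0.6000000 − 0.5600000) / (-0.0866644 − (-0.0039449)) = 0.6000000 − (-0.0034666)/(-0.0827195) = 0.5580924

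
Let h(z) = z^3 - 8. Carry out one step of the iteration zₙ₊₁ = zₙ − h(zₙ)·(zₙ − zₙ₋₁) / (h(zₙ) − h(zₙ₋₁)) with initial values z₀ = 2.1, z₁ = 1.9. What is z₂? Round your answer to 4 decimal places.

h(2.1) = 1.261000, h(1.9) = -1.141000
z₂ = 1.900000 − (-1.141000)·(1.900000 − 2.100000) / (-1.141000 − 1.261000) = 1.900000 − (0.228200)/(-2.402000) = 1.995004

1.9950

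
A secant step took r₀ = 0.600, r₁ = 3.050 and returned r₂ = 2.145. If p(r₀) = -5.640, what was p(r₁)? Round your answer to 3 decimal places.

The secant line through (0.600, -5.640) and (3.050, p(r₁)) crosses zero at r₂ = 2.145.
So (0.600, -5.640), (3.050, p(r₁)), (2.145, 0) are collinear:
p(r₁) = -5.640 · (3.050 − 2.145) / (0.600 − 2.145) = -5.640 · (0.90500)/(-1.54500) = 3.30369

3.304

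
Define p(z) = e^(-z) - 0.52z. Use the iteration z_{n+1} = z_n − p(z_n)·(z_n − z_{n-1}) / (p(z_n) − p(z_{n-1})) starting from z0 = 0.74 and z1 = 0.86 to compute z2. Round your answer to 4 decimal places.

p(0.74) = 0.092314, p(0.86) = -0.024038
z2 = 0.860000 − (-0.024038)·(0.860000 − 0.740000) / (-0.024038 − 0.092314) = 0.860000 − (-0.002885)/(-0.116352) = 0.835208

0.8352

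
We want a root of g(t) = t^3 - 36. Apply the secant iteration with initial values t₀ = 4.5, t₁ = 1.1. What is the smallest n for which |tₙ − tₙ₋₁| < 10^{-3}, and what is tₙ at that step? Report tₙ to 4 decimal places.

n = 8, tₙ = 3.3019

g(4.5) = 55.125000, g(1.1) = -34.669000
t₂ = 1.100000 − (-34.669000)·(-3.400000)/(-89.794000) = 2.412722;  |Δ| = 1.312722
g(2.412722) = -21.954989
t₃ = 2.412722 − (-21.954989)·(1.312722)/(12.714011) = 4.679576;  |Δ| = 2.266854
g(4.679576) = 66.475398
t₄ = 4.679576 − 66.475398·(2.266854)/(88.430386) = 2.975524;  |Δ| = 1.704052
g(2.975524) = -9.655477
t₅ = 2.975524 − (-9.655477)·(-1.704052)/(-76.130875) = 3.191644;  |Δ| = 0.216120
g(3.191644) = -3.488015
t₆ = 3.191644 − (-3.488015)·(0.216120)/(6.167462) = 3.313872;  |Δ| = 0.122227
g(3.313872) = 0.392091
t₇ = 3.313872 − 0.392091·(0.122227)/(3.880106) = 3.301520;  |Δ| = 0.012351
g(3.301520) = -0.013309
t₈ = 3.301520 − (-0.013309)·(-0.012351)/(-0.405400) = 3.301926;  |Δ| = 0.000405
|t₈ − t₇| = 0.000405 < 10^{-3}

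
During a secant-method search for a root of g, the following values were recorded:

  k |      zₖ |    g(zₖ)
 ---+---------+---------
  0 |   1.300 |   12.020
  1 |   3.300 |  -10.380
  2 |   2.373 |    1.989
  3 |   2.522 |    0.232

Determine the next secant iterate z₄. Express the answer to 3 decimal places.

z₄ = 2.522 − 0.232·(2.522 − 2.373) / (0.232 − 1.989)
   = 2.522 − (0.03457)/(-1.75700) = 2.54167

2.542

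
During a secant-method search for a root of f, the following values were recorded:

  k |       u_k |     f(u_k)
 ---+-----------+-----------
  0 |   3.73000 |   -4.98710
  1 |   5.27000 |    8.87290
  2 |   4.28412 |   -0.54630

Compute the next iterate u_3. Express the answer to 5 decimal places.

4.34130

u_3 = 4.28412 − (-0.54630)·(4.28412 − 5.27000) / (-0.54630 − 8.87290)
   = 4.28412 − (0.5385862)/(-9.4192000) = 4.3412996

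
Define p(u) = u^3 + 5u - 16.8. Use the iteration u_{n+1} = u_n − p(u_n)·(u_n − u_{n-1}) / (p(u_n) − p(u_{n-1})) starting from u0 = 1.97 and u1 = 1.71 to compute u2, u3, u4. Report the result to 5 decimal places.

p(1.97) = 0.6953730, p(1.71) = -3.2497890
u2 = 1.7100000 − (-3.2497890)·(1.7100000 − 1.9700000) / (-3.2497890 − 0.6953730) = 1.7100000 − (0.8449451)/(-3.9451620) = 1.9241725
p(1.9241725) = -0.0550049
u3 = 1.9241725 − (-0.0550049)·(1.9241725 − 1.7100000) / (-0.0550049 − (-3.2497890)) = 1.9241725 − (-0.0117805)/(3.1947841) = 1.9278599
p(1.9278599) = 0.0044682
u4 = 1.9278599 − 0.0044682·(1.9278599 − 1.9241725) / (0.0044682 − (-0.0550049)) = 1.9278599 − (0.0000165)/(0.0594731) = 1.9275829

1.92417, 1.92786, 1.92758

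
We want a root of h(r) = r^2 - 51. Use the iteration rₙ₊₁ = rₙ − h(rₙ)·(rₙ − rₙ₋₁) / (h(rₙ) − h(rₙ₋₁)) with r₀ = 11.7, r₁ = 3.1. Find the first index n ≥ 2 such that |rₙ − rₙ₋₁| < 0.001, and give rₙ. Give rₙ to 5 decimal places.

n = 7, rₙ = 7.14143

h(11.7) = 85.8900000, h(3.1) = -41.3900000
r₂ = 3.1000000 − (-41.3900000)·(-8.6000000)/(-127.2800000) = 5.8966216;  |Δ| = 2.7966216
h(5.8966216) = -16.2298535
r₃ = 5.8966216 − (-16.2298535)·(2.7966216)/(25.1601465) = 7.7006158;  |Δ| = 1.8039942
h(7.7006158) = 8.2994844
r₄ = 7.7006158 − 8.2994844·(1.8039942)/(24.5293379) = 7.0902357;  |Δ| = 0.6103802
h(7.0902357) = -0.7285584
r₅ = 7.0902357 − (-0.7285584)·(-0.6103802)/(-9.0280428) = 7.1394930;  |Δ| = 0.0492574
h(7.1394930) = -0.0276394
r₆ = 7.1394930 − (-0.0276394)·(0.0492574)/(0.7009189) = 7.1414354;  |Δ| = 0.0019424
h(7.1414354) = 0.0000994
r₇ = 7.1414354 − 0.0000994·(0.0019424)/(0.0277389) = 7.1414284;  |Δ| = 0.0000070
|r₇ − r₆| = 0.0000070 < 0.001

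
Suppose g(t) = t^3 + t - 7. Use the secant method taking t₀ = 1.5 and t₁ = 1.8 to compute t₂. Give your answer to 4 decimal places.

g(1.5) = -2.125000, g(1.8) = 0.632000
t₂ = 1.800000 − 0.632000·(1.800000 − 1.500000) / (0.632000 − (-2.125000)) = 1.800000 − (0.189600)/(2.757000) = 1.731230

1.7312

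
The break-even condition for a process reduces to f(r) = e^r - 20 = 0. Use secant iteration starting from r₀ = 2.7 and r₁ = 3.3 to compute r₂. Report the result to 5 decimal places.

2.95114

f(2.7) = -5.1202683, f(3.3) = 7.1126389
r₂ = 3.3000000 − 7.1126389·(3.3000000 − 2.7000000) / (7.1126389 − (-5.1202683)) = 3.3000000 − (4.2675834)/(12.2329072) = 2.9511391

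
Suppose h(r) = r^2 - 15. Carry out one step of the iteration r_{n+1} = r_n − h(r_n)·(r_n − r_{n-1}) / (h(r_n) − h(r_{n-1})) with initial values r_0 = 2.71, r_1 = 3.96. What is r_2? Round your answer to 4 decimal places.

h(2.71) = -7.655900, h(3.96) = 0.681600
r_2 = 3.960000 − 0.681600·(3.960000 − 2.710000) / (0.681600 − (-7.655900)) = 3.960000 − (0.852000)/(8.337500) = 3.857811

3.8578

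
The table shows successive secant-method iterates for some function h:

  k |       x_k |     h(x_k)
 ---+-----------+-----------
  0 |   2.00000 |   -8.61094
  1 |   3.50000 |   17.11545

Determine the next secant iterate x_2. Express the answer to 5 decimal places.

x_2 = 3.50000 − 17.11545·(3.50000 − 2.00000) / (17.11545 − (-8.61094))
   = 3.50000 − (25.6731750)/(25.7263900) = 2.5020685

2.50207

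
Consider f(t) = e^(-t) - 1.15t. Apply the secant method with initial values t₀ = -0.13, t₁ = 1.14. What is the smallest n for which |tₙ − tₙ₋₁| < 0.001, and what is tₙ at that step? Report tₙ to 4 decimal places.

n = 5, tₙ = 0.5180

f(-0.13) = 1.288328, f(1.14) = -0.991181
t₂ = 1.140000 − (-0.991181)·(1.270000)/(-2.279509) = 0.587776;  |Δ| = 0.552224
f(0.587776) = -0.120381
t₃ = 0.587776 − (-0.120381)·(-0.552224)/(0.870800) = 0.511436;  |Δ| = 0.076340
f(0.511436) = 0.011483
t₄ = 0.511436 − 0.011483·(-0.076340)/(0.131864) = 0.518084;  |Δ| = 0.006648
f(0.518084) = -0.000135
t₅ = 0.518084 − (-0.000135)·(0.006648)/(-0.011618) = 0.518006;  |Δ| = 0.000077
|t₅ − t₄| = 0.000077 < 0.001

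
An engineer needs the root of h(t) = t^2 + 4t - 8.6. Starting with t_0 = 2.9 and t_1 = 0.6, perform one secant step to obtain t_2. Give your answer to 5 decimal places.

1.37867

h(2.9) = 11.4100000, h(0.6) = -5.8400000
t_2 = 0.6000000 − (-5.8400000)·(0.6000000 − 2.9000000) / (-5.8400000 − 11.4100000) = 0.6000000 − (13.4320000)/(-17.2500000) = 1.3786667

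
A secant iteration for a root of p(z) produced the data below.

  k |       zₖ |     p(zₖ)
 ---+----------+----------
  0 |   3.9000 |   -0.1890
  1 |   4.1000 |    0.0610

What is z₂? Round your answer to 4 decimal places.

z₂ = 4.1000 − 0.0610·(4.1000 − 3.9000) / (0.0610 − (-0.1890))
   = 4.1000 − (0.012200)/(0.250000) = 4.051200

4.0512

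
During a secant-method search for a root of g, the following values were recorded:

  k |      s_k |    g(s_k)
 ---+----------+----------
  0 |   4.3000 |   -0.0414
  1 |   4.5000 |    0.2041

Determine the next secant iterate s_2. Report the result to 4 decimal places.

4.3337

s_2 = 4.5000 − 0.2041·(4.5000 − 4.3000) / (0.2041 − (-0.0414))
   = 4.5000 − (0.040820)/(0.245500) = 4.333727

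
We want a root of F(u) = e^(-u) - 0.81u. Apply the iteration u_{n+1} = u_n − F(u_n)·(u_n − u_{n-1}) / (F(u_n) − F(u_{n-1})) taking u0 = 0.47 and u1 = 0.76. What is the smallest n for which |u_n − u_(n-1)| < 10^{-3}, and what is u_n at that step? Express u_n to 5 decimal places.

F(0.47) = 0.2443023, F(0.76) = -0.1479336
u2 = 0.7600000 − (-0.1479336)·(0.2900000)/(-0.3922358) = 0.6506252;  |Δ| = 0.1093748
F(0.6506252) = -0.0052869
u3 = 0.6506252 − (-0.0052869)·(-0.1093748)/(0.1426467) = 0.6465714;  |Δ| = 0.0040537
F(0.6465714) = 0.0001158
u4 = 0.6465714 − 0.0001158·(-0.0040537)/(0.0054027) = 0.6466584;  |Δ| = 0.0000869
|u4 − u3| = 0.0000869 < 10^{-3}

n = 4, u_n = 0.64666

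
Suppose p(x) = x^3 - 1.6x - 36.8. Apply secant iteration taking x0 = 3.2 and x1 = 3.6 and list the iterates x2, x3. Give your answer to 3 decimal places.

p(3.2) = -9.15200, p(3.6) = 4.09600
x2 = 3.60000 − 4.09600·(3.60000 − 3.20000) / (4.09600 − (-9.15200)) = 3.60000 − (1.63840)/(13.24800) = 3.47633
p(3.47633) = -0.35118
x3 = 3.47633 − (-0.35118)·(3.47633 − 3.60000) / (-0.35118 − 4.09600) = 3.47633 − (0.04343)/(-4.44718) = 3.48609

3.476, 3.486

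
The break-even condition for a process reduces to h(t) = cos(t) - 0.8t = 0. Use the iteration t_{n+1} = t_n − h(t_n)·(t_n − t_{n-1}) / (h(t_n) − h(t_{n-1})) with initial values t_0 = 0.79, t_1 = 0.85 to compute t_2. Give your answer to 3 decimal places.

h(0.79) = 0.07185, h(0.85) = -0.02002
t_2 = 0.85000 − (-0.02002)·(0.85000 − 0.79000) / (-0.02002 − 0.07185) = 0.85000 − (-0.00120)/(-0.09186) = 0.83693

0.837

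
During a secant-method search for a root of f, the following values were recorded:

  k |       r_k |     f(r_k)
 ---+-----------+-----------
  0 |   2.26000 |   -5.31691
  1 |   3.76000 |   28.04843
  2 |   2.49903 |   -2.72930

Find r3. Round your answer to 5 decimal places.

2.61085

r3 = 2.49903 − (-2.72930)·(2.49903 − 3.76000) / (-2.72930 − 28.04843)
   = 2.49903 − (3.4415654)/(-30.7777300) = 2.6108500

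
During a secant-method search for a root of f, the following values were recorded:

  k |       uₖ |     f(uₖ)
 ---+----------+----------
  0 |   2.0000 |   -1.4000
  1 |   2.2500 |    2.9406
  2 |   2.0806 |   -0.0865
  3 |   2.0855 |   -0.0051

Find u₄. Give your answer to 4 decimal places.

2.0858

u₄ = 2.0855 − (-0.0051)·(2.0855 − 2.0806) / (-0.0051 − (-0.0865))
   = 2.0855 − (-0.000025)/(0.081400) = 2.085807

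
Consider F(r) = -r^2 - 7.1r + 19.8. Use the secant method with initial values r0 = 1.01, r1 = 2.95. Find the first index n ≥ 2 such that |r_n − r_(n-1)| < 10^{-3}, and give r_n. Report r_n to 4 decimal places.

n = 5, r_n = 2.1423

F(1.01) = 11.608900, F(2.95) = -9.847500
r2 = 2.950000 − (-9.847500)·(1.940000)/(-21.456400) = 2.059629;  |Δ| = 0.890371
F(2.059629) = 0.934559
r3 = 2.059629 − 0.934559·(-0.890371)/(10.782059) = 2.136804;  |Δ| = 0.077175
F(2.136804) = 0.062758
r4 = 2.136804 − 0.062758·(0.077175)/(-0.871801) = 2.142360;  |Δ| = 0.005556
F(2.142360) = -0.000460
r5 = 2.142360 − (-0.000460)·(0.005556)/(-0.063218) = 2.142319;  |Δ| = 0.000040
|r5 − r4| = 0.000040 < 10^{-3}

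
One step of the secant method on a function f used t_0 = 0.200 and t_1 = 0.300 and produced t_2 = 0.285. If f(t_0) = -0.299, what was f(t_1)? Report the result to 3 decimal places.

The secant line through (0.200, -0.299) and (0.300, f(t_1)) crosses zero at t_2 = 0.285.
So (0.200, -0.299), (0.300, f(t_1)), (0.285, 0) are collinear:
f(t_1) = -0.299 · (0.300 − 0.285) / (0.200 − 0.285) = -0.299 · (0.01500)/(-0.08500) = 0.05276

0.053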